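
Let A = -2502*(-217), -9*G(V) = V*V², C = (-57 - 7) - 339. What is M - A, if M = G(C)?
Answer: 60564421/9 ≈ 6.7294e+6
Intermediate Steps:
C = -403 (C = -64 - 339 = -403)
G(V) = -V³/9 (G(V) = -V*V²/9 = -V³/9)
M = 65450827/9 (M = -⅑*(-403)³ = -⅑*(-65450827) = 65450827/9 ≈ 7.2723e+6)
A = 542934
M - A = 65450827/9 - 1*542934 = 65450827/9 - 542934 = 60564421/9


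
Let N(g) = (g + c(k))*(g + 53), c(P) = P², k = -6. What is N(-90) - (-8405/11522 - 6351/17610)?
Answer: 33801685286/16908535 ≈ 1999.1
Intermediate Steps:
N(g) = (36 + g)*(53 + g) (N(g) = (g + (-6)²)*(g + 53) = (g + 36)*(53 + g) = (36 + g)*(53 + g))
N(-90) - (-8405/11522 - 6351/17610) = (1908 + (-90)² + 89*(-90)) - (-8405/11522 - 6351/17610) = (1908 + 8100 - 8010) - (-8405*1/11522 - 6351*1/17610) = 1998 - (-8405/11522 - 2117/5870) = 1998 - 1*(-18432356/16908535) = 1998 + 18432356/16908535 = 33801685286/16908535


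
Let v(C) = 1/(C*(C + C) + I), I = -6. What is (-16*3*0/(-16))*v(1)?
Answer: 0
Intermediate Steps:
v(C) = 1/(-6 + 2*C**2) (v(C) = 1/(C*(C + C) - 6) = 1/(C*(2*C) - 6) = 1/(2*C**2 - 6) = 1/(-6 + 2*C**2))
(-16*3*0/(-16))*v(1) = (-16*3*0/(-16))*(1/(2*(-3 + 1**2))) = (-0*(-1)/16)*(1/(2*(-3 + 1))) = (-16*0)*((1/2)/(-2)) = 0*((1/2)*(-1/2)) = 0*(-1/4) = 0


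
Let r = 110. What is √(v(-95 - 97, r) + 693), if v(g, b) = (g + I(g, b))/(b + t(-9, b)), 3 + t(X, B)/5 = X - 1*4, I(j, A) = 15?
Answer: √68710/10 ≈ 26.213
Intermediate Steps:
t(X, B) = -35 + 5*X (t(X, B) = -15 + 5*(X - 1*4) = -15 + 5*(X - 4) = -15 + 5*(-4 + X) = -15 + (-20 + 5*X) = -35 + 5*X)
v(g, b) = (15 + g)/(-80 + b) (v(g, b) = (g + 15)/(b + (-35 + 5*(-9))) = (15 + g)/(b + (-35 - 45)) = (15 + g)/(b - 80) = (15 + g)/(-80 + b))
√(v(-95 - 97, r) + 693) = √((15 + (-95 - 97))/(-80 + 110) + 693) = √((15 - 192)/30 + 693) = √((1/30)*(-177) + 693) = √(-59/10 + 693) = √(6871/10) = √68710/10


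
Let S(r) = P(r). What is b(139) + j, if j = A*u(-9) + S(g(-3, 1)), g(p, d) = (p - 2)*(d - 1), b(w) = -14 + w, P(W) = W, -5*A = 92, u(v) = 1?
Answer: 533/5 ≈ 106.60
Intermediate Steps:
A = -92/5 (A = -⅕*92 = -92/5 ≈ -18.400)
g(p, d) = (-1 + d)*(-2 + p) (g(p, d) = (-2 + p)*(-1 + d) = (-1 + d)*(-2 + p))
S(r) = r
j = -92/5 (j = -92/5*1 + (2 - 1*(-3) - 2*1 + 1*(-3)) = -92/5 + (2 + 3 - 2 - 3) = -92/5 + 0 = -92/5 ≈ -18.400)
b(139) + j = (-14 + 139) - 92/5 = 125 - 92/5 = 533/5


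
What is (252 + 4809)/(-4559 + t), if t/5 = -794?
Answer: -1687/2843 ≈ -0.59339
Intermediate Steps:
t = -3970 (t = 5*(-794) = -3970)
(252 + 4809)/(-4559 + t) = (252 + 4809)/(-4559 - 3970) = 5061/(-8529) = 5061*(-1/8529) = -1687/2843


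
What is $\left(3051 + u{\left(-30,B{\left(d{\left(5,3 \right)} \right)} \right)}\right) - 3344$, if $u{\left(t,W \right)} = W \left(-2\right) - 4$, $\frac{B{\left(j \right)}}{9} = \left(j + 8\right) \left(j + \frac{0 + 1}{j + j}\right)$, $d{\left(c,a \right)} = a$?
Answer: $-924$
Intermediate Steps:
$B{\left(j \right)} = 9 \left(8 + j\right) \left(j + \frac{1}{2 j}\right)$ ($B{\left(j \right)} = 9 \left(j + 8\right) \left(j + \frac{0 + 1}{j + j}\right) = 9 \left(8 + j\right) \left(j + 1 \frac{1}{2 j}\right) = 9 \left(8 + j\right) \left(j + \frac{1}{2 j}\right)$)
$u{\left(t,W \right)} = -4 - 2 W$ ($u{\left(t,W \right)} = - 2 W - 4 = -4 - 2 W$)
$\left(3051 + u{\left(-30,B{\left(d{\left(5,3 \right)} \right)} \right)}\right) - 3344 = \left(3051 - \left(4 + 2 \left(\frac{9}{2} + 9 \cdot 3^{2} + \frac{36}{3} + 72 \cdot 3\right)\right)\right) - 3344 = \left(3051 - \left(4 + 2 \left(\frac{9}{2} + 9 \cdot 9 + 36 \cdot \frac{1}{3} + 216\right)\right)\right) - 3344 = \left(3051 - \left(4 + 2 \left(\frac{9}{2} + 81 + 12 + 216\right)\right)\right) - 3344 = \left(3051 - 631\right) - 3344 = 2420 - 3344 = -924$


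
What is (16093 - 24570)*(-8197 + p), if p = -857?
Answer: 76750758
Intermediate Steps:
(16093 - 24570)*(-8197 + p) = (16093 - 24570)*(-8197 - 857) = -8477*(-9054) = 76750758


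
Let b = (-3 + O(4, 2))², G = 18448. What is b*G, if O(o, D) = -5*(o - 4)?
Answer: 166032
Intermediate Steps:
O(o, D) = 20 - 5*o (O(o, D) = -5*(-4 + o) = 20 - 5*o)
b = 9 (b = (-3 + (20 - 5*4))² = (-3 + (20 - 20))² = (-3 + 0)² = (-3)² = 9)
b*G = 9*18448 = 166032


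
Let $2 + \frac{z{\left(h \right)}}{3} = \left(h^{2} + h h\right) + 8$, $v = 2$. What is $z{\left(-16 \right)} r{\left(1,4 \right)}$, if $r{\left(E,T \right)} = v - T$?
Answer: $-3108$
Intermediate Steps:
$r{\left(E,T \right)} = 2 - T$
$z{\left(h \right)} = 18 + 6 h^{2}$ ($z{\left(h \right)} = -6 + 3 \left(\left(h^{2} + h h\right) + 8\right) = -6 + 3 \left(\left(h^{2} + h^{2}\right) + 8\right) = -6 + 3 \left(2 h^{2} + 8\right) = -6 + 3 \left(8 + 2 h^{2}\right) = -6 + \left(24 + 6 h^{2}\right) = 18 + 6 h^{2}$)
$z{\left(-16 \right)} r{\left(1,4 \right)} = \left(18 + 6 \left(-16\right)^{2}\right) \left(2 - 4\right) = \left(18 + 6 \cdot 256\right) \left(2 - 4\right) = \left(18 + 1536\right) \left(-2\right) = 1554 \left(-2\right) = -3108$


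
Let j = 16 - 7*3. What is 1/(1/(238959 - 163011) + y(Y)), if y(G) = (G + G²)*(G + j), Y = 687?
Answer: 75948/24481943519617 ≈ 3.1022e-9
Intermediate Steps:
j = -5 (j = 16 - 21 = -5)
y(G) = (-5 + G)*(G + G²) (y(G) = (G + G²)*(G - 5) = (G + G²)*(-5 + G) = (-5 + G)*(G + G²))
1/(1/(238959 - 163011) + y(Y)) = 1/(1/(238959 - 163011) + 687*(-5 + 687² - 4*687)) = 1/(1/75948 + 687*(-5 + 471969 - 2748)) = 1/(1/75948 + 687*469216) = 1/(1/75948 + 322351392) = 1/(24481943519617/75948) = 75948/24481943519617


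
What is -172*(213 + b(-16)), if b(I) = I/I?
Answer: -36808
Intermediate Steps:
b(I) = 1
-172*(213 + b(-16)) = -172*(213 + 1) = -172*214 = -36808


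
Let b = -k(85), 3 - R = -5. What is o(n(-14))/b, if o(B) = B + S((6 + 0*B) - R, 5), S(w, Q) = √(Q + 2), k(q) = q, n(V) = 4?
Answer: -4/85 - √7/85 ≈ -0.078185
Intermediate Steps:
R = 8 (R = 3 - 1*(-5) = 3 + 5 = 8)
S(w, Q) = √(2 + Q)
b = -85 (b = -1*85 = -85)
o(B) = B + √7 (o(B) = B + √(2 + 5) = B + √7)
o(n(-14))/b = (4 + √7)/(-85) = (4 + √7)*(-1/85) = -4/85 - √7/85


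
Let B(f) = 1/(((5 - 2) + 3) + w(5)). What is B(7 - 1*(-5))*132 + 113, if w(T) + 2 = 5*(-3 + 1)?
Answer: 91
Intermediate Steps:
w(T) = -12 (w(T) = -2 + 5*(-3 + 1) = -2 + 5*(-2) = -2 - 10 = -12)
B(f) = -⅙ (B(f) = 1/(((5 - 2) + 3) - 12) = 1/((3 + 3) - 12) = 1/(6 - 12) = 1/(-6) = -⅙)
B(7 - 1*(-5))*132 + 113 = -⅙*132 + 113 = -22 + 113 = 91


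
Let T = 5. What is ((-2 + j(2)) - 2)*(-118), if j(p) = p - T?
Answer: 826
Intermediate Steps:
j(p) = -5 + p (j(p) = p - 1*5 = p - 5 = -5 + p)
((-2 + j(2)) - 2)*(-118) = ((-2 + (-5 + 2)) - 2)*(-118) = ((-2 - 3) - 2)*(-118) = (-5 - 2)*(-118) = -7*(-118) = 826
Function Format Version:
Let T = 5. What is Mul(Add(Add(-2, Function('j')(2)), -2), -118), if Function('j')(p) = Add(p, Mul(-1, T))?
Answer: 826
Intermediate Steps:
Function('j')(p) = Add(-5, p) (Function('j')(p) = Add(p, Mul(-1, 5)) = Add(p, -5) = Add(-5, p))
Mul(Add(Add(-2, Function('j')(2)), -2), -118) = Mul(Add(Add(-2, Add(-5, 2)), -2), -118) = Mul(Add(Add(-2, -3), -2), -118) = Mul(Add(-5, -2), -118) = Mul(-7, -118) = 826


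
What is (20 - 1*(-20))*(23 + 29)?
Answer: 2080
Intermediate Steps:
(20 - 1*(-20))*(23 + 29) = (20 + 20)*52 = 40*52 = 2080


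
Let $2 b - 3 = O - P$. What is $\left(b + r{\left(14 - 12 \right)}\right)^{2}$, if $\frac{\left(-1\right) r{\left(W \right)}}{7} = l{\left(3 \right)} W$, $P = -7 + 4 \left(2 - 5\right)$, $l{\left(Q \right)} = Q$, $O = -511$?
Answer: $\frac{328329}{4} \approx 82082.0$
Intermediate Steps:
$P = -19$ ($P = -7 + 4 \left(-3\right) = -7 - 12 = -19$)
$r{\left(W \right)} = - 21 W$ ($r{\left(W \right)} = - 7 \cdot 3 W = - 21 W$)
$b = - \frac{489}{2}$ ($b = \frac{3}{2} + \frac{-511 - -19}{2} = \frac{3}{2} + \frac{-511 + 19}{2} = \frac{3}{2} + \frac{1}{2} \left(-492\right) = \frac{3}{2} - 246 = - \frac{489}{2} \approx -244.5$)
$\left(b + r{\left(14 - 12 \right)}\right)^{2} = \left(- \frac{489}{2} - 21 \left(14 - 12\right)\right)^{2} = \left(- \frac{489}{2} - 42\right)^{2} = \left(- \frac{573}{2}\right)^{2} = \frac{328329}{4}$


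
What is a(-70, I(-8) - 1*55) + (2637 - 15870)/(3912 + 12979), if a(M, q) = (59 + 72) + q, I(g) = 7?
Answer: 1388720/16891 ≈ 82.217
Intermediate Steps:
a(M, q) = 131 + q
a(-70, I(-8) - 1*55) + (2637 - 15870)/(3912 + 12979) = (131 + (7 - 1*55)) + (2637 - 15870)/(3912 + 12979) = (131 + (7 - 55)) - 13233/16891 = (131 - 48) - 13233*1/16891 = 83 - 13233/16891 = 1388720/16891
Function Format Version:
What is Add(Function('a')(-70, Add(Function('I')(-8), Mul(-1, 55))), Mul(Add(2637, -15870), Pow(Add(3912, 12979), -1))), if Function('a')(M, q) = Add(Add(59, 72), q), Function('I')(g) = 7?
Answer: Rational(1388720, 16891) ≈ 82.217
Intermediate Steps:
Function('a')(M, q) = Add(131, q)
Add(Function('a')(-70, Add(Function('I')(-8), Mul(-1, 55))), Mul(Add(2637, -15870), Pow(Add(3912, 12979), -1))) = Add(Add(131, Add(7, Mul(-1, 55))), Mul(Add(2637, -15870), Pow(Add(3912, 12979), -1))) = Add(Add(131, Add(7, -55)), Mul(-13233, Pow(16891, -1))) = Add(Add(131, -48), Mul(-13233, Rational(1, 16891))) = Add(83, Rational(-13233, 16891)) = Rational(1388720, 16891)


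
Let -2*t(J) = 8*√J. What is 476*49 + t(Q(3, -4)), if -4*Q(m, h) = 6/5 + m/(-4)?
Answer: 23324 - 3*I*√5/5 ≈ 23324.0 - 1.3416*I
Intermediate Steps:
Q(m, h) = -3/10 + m/16 (Q(m, h) = -(6/5 + m/(-4))/4 = -(6*(⅕) + m*(-¼))/4 = -(6/5 - m/4)/4 = -3/10 + m/16)
t(J) = -4*√J
476*49 + t(Q(3, -4)) = 476*49 - 4*√(-3/10 + (1/16)*3) = 23324 - 4*√(-3/10 + 3/16) = 23324 - 3*I*√5/5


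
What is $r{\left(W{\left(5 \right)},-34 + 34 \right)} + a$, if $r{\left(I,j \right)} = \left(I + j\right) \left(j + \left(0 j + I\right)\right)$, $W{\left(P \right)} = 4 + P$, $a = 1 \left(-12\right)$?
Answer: $69$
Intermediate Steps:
$a = -12$
$r{\left(I,j \right)} = \left(I + j\right)^{2}$ ($r{\left(I,j \right)} = \left(I + j\right) \left(j + \left(0 + I\right)\right) = \left(I + j\right) \left(j + I\right) = \left(I + j\right) \left(I + j\right) = \left(I + j\right)^{2}$)
$r{\left(W{\left(5 \right)},-34 + 34 \right)} + a = \left(\left(4 + 5\right) + \left(-34 + 34\right)\right)^{2} - 12 = \left(9 + 0\right)^{2} - 12 = 9^{2} - 12 = 81 - 12 = 69$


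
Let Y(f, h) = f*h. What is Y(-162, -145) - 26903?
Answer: -3413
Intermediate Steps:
Y(-162, -145) - 26903 = -162*(-145) - 26903 = 23490 - 26903 = -3413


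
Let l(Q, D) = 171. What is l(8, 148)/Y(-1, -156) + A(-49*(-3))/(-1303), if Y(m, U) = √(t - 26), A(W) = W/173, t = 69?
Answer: -147/225419 + 171*√43/43 ≈ 26.077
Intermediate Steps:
A(W) = W/173 (A(W) = W*(1/173) = W/173)
Y(m, U) = √43 (Y(m, U) = √(69 - 26) = √43)
l(8, 148)/Y(-1, -156) + A(-49*(-3))/(-1303) = 171/(√43) + ((-49*(-3))/173)/(-1303) = 171*(√43/43) + ((1/173)*147)*(-1/1303) = 171*√43/43 + (147/173)*(-1/1303) = 171*√43/43 - 147/225419 = -147/225419 + 171*√43/43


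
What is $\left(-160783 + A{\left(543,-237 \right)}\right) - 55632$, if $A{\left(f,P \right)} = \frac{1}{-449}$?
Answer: $- \frac{97170336}{449} \approx -2.1642 \cdot 10^{5}$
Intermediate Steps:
$A{\left(f,P \right)} = - \frac{1}{449}$
$\left(-160783 + A{\left(543,-237 \right)}\right) - 55632 = \left(-160783 - \frac{1}{449}\right) - 55632 = - \frac{72191568}{449} - 55632 = - \frac{97170336}{449}$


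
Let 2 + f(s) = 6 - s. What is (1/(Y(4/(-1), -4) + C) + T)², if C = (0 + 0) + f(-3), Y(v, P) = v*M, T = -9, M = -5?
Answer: 58564/729 ≈ 80.335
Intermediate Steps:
f(s) = 4 - s (f(s) = -2 + (6 - s) = 4 - s)
Y(v, P) = -5*v (Y(v, P) = v*(-5) = -5*v)
C = 7 (C = (0 + 0) + (4 - 1*(-3)) = 0 + (4 + 3) = 0 + 7 = 7)
(1/(Y(4/(-1), -4) + C) + T)² = (1/(-20/(-1) + 7) - 9)² = (1/(-20*(-1) + 7) - 9)² = (1/(-5*(-4) + 7) - 9)² = (1/(20 + 7) - 9)² = (1/27 - 9)² = (-242/27)² = 58564/729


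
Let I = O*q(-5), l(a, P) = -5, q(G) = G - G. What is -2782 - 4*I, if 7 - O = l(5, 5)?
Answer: -2782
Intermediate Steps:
q(G) = 0
O = 12 (O = 7 - 1*(-5) = 7 + 5 = 12)
I = 0 (I = 12*0 = 0)
-2782 - 4*I = -2782 - 4*0 = -2782 - 1*0 = -2782 + 0 = -2782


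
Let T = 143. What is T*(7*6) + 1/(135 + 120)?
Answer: 1531531/255 ≈ 6006.0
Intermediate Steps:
T*(7*6) + 1/(135 + 120) = 143*(7*6) + 1/(135 + 120) = 143*42 + 1/255 = 6006 + 1/255 = 1531531/255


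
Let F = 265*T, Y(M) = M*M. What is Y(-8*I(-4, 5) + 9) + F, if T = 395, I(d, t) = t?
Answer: 105636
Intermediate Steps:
Y(M) = M²
F = 104675 (F = 265*395 = 104675)
Y(-8*I(-4, 5) + 9) + F = (-8*5 + 9)² + 104675 = (-40 + 9)² + 104675 = (-31)² + 104675 = 961 + 104675 = 105636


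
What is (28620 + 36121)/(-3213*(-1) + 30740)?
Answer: 64741/33953 ≈ 1.9068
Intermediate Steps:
(28620 + 36121)/(-3213*(-1) + 30740) = 64741/(3213 + 30740) = 64741/33953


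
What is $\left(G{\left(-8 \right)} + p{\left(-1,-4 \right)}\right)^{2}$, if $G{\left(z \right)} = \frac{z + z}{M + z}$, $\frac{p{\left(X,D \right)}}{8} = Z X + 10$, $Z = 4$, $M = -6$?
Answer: $\frac{118336}{49} \approx 2415.0$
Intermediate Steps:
$p{\left(X,D \right)} = 80 + 32 X$ ($p{\left(X,D \right)} = 8 \left(4 X + 10\right) = 8 \left(10 + 4 X\right) = 80 + 32 X$)
$G{\left(z \right)} = \frac{2 z}{-6 + z}$ ($G{\left(z \right)} = \frac{z + z}{-6 + z} = \frac{2 z}{-6 + z}$)
$\left(G{\left(-8 \right)} + p{\left(-1,-4 \right)}\right)^{2} = \left(2 \left(-8\right) \frac{1}{-6 - 8} + \left(80 + 32 \left(-1\right)\right)\right)^{2} = \left(2 \left(-8\right) \frac{1}{-14} + \left(80 - 32\right)\right)^{2} = \left(2 \left(-8\right) \left(- \frac{1}{14}\right) + 48\right)^{2} = \left(\frac{8}{7} + 48\right)^{2} = \left(\frac{344}{7}\right)^{2} = \frac{118336}{49}$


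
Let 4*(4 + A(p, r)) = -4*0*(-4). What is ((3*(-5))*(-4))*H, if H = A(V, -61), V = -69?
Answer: -240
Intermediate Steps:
A(p, r) = -4 (A(p, r) = -4 + (-4*0*(-4))/4 = -4 + (0*(-4))/4 = -4 + (¼)*0 = -4 + 0 = -4)
H = -4
((3*(-5))*(-4))*H = ((3*(-5))*(-4))*(-4) = -15*(-4)*(-4) = 60*(-4) = -240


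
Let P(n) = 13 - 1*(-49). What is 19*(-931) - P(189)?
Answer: -17751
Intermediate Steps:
P(n) = 62 (P(n) = 13 + 49 = 62)
19*(-931) - P(189) = 19*(-931) - 1*62 = -17689 - 62 = -17751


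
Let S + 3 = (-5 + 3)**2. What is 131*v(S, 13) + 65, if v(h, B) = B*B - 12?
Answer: 20632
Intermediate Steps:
S = 1 (S = -3 + (-5 + 3)**2 = -3 + (-2)**2 = -3 + 4 = 1)
v(h, B) = -12 + B**2 (v(h, B) = B**2 - 12 = -12 + B**2)
131*v(S, 13) + 65 = 131*(-12 + 13**2) + 65 = 131*(-12 + 169) + 65 = 131*157 + 65 = 20567 + 65 = 20632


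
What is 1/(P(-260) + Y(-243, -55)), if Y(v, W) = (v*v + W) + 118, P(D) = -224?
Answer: 1/58888 ≈ 1.6981e-5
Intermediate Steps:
Y(v, W) = 118 + W + v² (Y(v, W) = (v² + W) + 118 = (W + v²) + 118 = 118 + W + v²)
1/(P(-260) + Y(-243, -55)) = 1/(-224 + (118 - 55 + (-243)²)) = 1/(-224 + (118 - 55 + 59049)) = 1/(-224 + 59112) = 1/58888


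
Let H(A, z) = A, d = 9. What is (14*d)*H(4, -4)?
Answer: 504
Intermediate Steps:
(14*d)*H(4, -4) = (14*9)*4 = 126*4 = 504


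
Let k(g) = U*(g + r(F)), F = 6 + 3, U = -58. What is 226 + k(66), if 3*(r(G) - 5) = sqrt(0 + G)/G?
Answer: -35086/9 ≈ -3898.4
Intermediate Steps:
F = 9
r(G) = 5 + 1/(3*sqrt(G)) (r(G) = 5 + (sqrt(0 + G)/G)/3 = 5 + (sqrt(G)/G)/3 = 5 + 1/(3*sqrt(G)))
k(g) = -2668/9 - 58*g (k(g) = -58*(g + (5 + 1/(3*sqrt(9)))) = -58*(g + (5 + (1/3)*(1/3))) = -58*(g + (5 + 1/9)) = -58*(g + 46/9) = -58*(46/9 + g) = -2668/9 - 58*g)
226 + k(66) = 226 + (-2668/9 - 58*66) = 226 + (-2668/9 - 3828) = 226 - 37120/9 = -35086/9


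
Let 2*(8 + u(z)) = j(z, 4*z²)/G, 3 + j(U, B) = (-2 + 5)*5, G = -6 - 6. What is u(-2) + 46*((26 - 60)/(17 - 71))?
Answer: 1105/54 ≈ 20.463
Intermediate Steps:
G = -12
j(U, B) = 12 (j(U, B) = -3 + (-2 + 5)*5 = -3 + 3*5 = -3 + 15 = 12)
u(z) = -17/2 (u(z) = -8 + (12/(-12))/2 = -8 + (12*(-1/12))/2 = -8 + (½)*(-1) = -8 - ½ = -17/2)
u(-2) + 46*((26 - 60)/(17 - 71)) = -17/2 + 46*((26 - 60)/(17 - 71)) = -17/2 + 46*(-34/(-54)) = -17/2 + 46*(-34*(-1/54)) = -17/2 + 46*(17/27) = -17/2 + 782/27 = 1105/54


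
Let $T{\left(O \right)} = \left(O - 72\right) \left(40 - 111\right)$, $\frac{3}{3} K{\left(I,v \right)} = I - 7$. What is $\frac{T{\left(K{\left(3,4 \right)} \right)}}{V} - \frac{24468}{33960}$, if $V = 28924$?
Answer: $- \frac{10926339}{20463730} \approx -0.53394$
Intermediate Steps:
$K{\left(I,v \right)} = -7 + I$ ($K{\left(I,v \right)} = I - 7 = -7 + I$)
$T{\left(O \right)} = 5112 - 71 O$ ($T{\left(O \right)} = \left(-72 + O\right) \left(-71\right) = 5112 - 71 O$)
$\frac{T{\left(K{\left(3,4 \right)} \right)}}{V} - \frac{24468}{33960} = \frac{5112 - 71 \left(-7 + 3\right)}{28924} - \frac{24468}{33960} = \left(5112 - -284\right) \frac{1}{28924} - \frac{2039}{2830} = \left(5112 + 284\right) \frac{1}{28924} - \frac{2039}{2830} = 5396 \cdot \frac{1}{28924} - \frac{2039}{2830} = \frac{1349}{7231} - \frac{2039}{2830} = - \frac{10926339}{20463730}$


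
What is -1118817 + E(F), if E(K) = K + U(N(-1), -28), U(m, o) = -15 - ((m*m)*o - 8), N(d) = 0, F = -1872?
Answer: -1120696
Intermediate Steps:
U(m, o) = -7 - o*m**2 (U(m, o) = -15 - (m**2*o - 8) = -15 - (o*m**2 - 8) = -15 - (-8 + o*m**2) = -15 + (8 - o*m**2) = -7 - o*m**2)
E(K) = -7 + K (E(K) = K + (-7 - 1*(-28)*0**2) = K + (-7 - 1*(-28)*0) = K + (-7 + 0) = K - 7 = -7 + K)
-1118817 + E(F) = -1118817 + (-7 - 1872) = -1118817 - 1879 = -1120696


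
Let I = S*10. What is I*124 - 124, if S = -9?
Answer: -11284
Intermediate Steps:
I = -90 (I = -9*10 = -90)
I*124 - 124 = -90*124 - 124 = -11160 - 124 = -11284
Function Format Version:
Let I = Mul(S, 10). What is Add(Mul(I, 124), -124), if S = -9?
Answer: -11284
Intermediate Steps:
I = -90 (I = Mul(-9, 10) = -90)
Add(Mul(I, 124), -124) = Add(Mul(-90, 124), -124) = Add(-11160, -124) = -11284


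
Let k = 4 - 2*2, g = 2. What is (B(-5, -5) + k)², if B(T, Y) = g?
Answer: 4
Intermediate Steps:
B(T, Y) = 2
k = 0 (k = 4 - 4 = 0)
(B(-5, -5) + k)² = (2 + 0)² = 2² = 4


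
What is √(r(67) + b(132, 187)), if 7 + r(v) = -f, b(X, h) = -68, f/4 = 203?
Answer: I*√887 ≈ 29.783*I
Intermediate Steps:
f = 812 (f = 4*203 = 812)
r(v) = -819 (r(v) = -7 - 1*812 = -7 - 812 = -819)
√(r(67) + b(132, 187)) = √(-819 - 68) = √(-887) = I*√887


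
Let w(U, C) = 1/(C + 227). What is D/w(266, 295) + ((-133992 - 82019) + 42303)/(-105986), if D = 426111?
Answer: 11787230003260/52993 ≈ 2.2243e+8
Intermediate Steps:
w(U, C) = 1/(227 + C)
D/w(266, 295) + ((-133992 - 82019) + 42303)/(-105986) = 426111/(1/(227 + 295)) + ((-133992 - 82019) + 42303)/(-105986) = 426111/(1/522) + (-216011 + 42303)*(-1/105986) = 426111/(1/522) - 173708*(-1/105986) = 426111*522 + 86854/52993 = 222429942 + 86854/52993 = 11787230003260/52993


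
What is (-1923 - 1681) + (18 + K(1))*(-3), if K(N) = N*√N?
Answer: -3661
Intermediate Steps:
K(N) = N^(3/2)
(-1923 - 1681) + (18 + K(1))*(-3) = (-1923 - 1681) + (18 + 1^(3/2))*(-3) = -3604 + (18 + 1)*(-3) = -3604 + 19*(-3) = -3604 - 57 = -3661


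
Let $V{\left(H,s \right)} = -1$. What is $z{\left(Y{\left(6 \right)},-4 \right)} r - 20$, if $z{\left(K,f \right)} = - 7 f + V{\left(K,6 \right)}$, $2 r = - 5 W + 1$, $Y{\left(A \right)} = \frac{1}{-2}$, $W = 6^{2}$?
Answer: $- \frac{4873}{2} \approx -2436.5$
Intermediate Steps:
$W = 36$
$Y{\left(A \right)} = - \frac{1}{2}$
$r = - \frac{179}{2}$ ($r = \frac{\left(-5\right) 36 + 1}{2} = \frac{-180 + 1}{2} = \frac{1}{2} \left(-179\right) = - \frac{179}{2} \approx -89.5$)
$z{\left(K,f \right)} = -1 - 7 f$ ($z{\left(K,f \right)} = - 7 f - 1 = -1 - 7 f$)
$z{\left(Y{\left(6 \right)},-4 \right)} r - 20 = \left(-1 - -28\right) \left(- \frac{179}{2}\right) - 20 = \left(-1 + 28\right) \left(- \frac{179}{2}\right) - 20 = 27 \left(- \frac{179}{2}\right) - 20 = - \frac{4833}{2} - 20 = - \frac{4873}{2}$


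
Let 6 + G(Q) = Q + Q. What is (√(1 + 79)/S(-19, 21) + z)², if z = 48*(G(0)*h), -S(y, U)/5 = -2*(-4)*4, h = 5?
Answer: (57600 + √5)²/1600 ≈ 2.0738e+6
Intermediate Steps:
G(Q) = -6 + 2*Q (G(Q) = -6 + (Q + Q) = -6 + 2*Q)
S(y, U) = -160 (S(y, U) = -5*(-2*(-4))*4 = -40*4 = -5*32 = -160)
z = -1440 (z = 48*((-6 + 2*0)*5) = 48*((-6 + 0)*5) = 48*(-6*5) = 48*(-30) = -1440)
(√(1 + 79)/S(-19, 21) + z)² = (√(1 + 79)/(-160) - 1440)² = (√80*(-1/160) - 1440)² = ((4*√5)*(-1/160) - 1440)² = (-√5/40 - 1440)² = (-1440 - √5/40)²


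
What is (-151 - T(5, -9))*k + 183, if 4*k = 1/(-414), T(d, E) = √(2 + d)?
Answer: 303199/1656 + √7/1656 ≈ 183.09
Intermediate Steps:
k = -1/1656 (k = (¼)/(-414) = (¼)*(-1/414) = -1/1656 ≈ -0.00060386)
(-151 - T(5, -9))*k + 183 = (-151 - √(2 + 5))*(-1/1656) + 183 = (-151 - √7)*(-1/1656) + 183 = (151/1656 + √7/1656) + 183 = 303199/1656 + √7/1656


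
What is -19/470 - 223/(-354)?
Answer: 24521/41595 ≈ 0.58952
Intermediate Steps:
-19/470 - 223/(-354) = -19*1/470 - 223*(-1/354) = -19/470 + 223/354 = 24521/41595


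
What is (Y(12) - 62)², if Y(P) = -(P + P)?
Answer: 7396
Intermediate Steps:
Y(P) = -2*P
(Y(12) - 62)² = (-2*12 - 62)² = (-24 - 62)² = (-86)² = 7396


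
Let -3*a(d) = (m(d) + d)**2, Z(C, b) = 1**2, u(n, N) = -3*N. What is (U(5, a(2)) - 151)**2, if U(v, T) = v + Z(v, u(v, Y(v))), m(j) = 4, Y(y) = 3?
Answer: 21025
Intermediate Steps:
Z(C, b) = 1
a(d) = -(4 + d)**2/3
U(v, T) = 1 + v (U(v, T) = v + 1 = 1 + v)
(U(5, a(2)) - 151)**2 = ((1 + 5) - 151)**2 = (6 - 151)**2 = (-145)**2 = 21025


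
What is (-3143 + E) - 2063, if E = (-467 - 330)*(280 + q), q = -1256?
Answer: 772666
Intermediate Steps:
E = 777872 (E = (-467 - 330)*(280 - 1256) = -797*(-976) = 777872)
(-3143 + E) - 2063 = (-3143 + 777872) - 2063 = 774729 - 2063 = 772666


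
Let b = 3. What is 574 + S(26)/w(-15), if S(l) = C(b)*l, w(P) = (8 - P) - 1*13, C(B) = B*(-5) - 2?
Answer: 2649/5 ≈ 529.80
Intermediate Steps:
C(B) = -2 - 5*B (C(B) = -5*B - 2 = -2 - 5*B)
w(P) = -5 - P (w(P) = (8 - P) - 13 = -5 - P)
S(l) = -17*l (S(l) = (-2 - 5*3)*l = (-2 - 15)*l = -17*l)
574 + S(26)/w(-15) = 574 + (-17*26)/(-5 - 1*(-15)) = 574 - 442/(-5 + 15) = 574 - 442/10 = 574 - 442*1/10 = 574 - 221/5 = 2649/5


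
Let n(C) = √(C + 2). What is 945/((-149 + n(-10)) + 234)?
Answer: 26775/2411 - 630*I*√2/2411 ≈ 11.105 - 0.36954*I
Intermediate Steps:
n(C) = √(2 + C)
945/((-149 + n(-10)) + 234) = 945/((-149 + √(2 - 10)) + 234) = 945/((-149 + √(-8)) + 234) = 945/((-149 + 2*I*√2) + 234) = 945/(85 + 2*I*√2)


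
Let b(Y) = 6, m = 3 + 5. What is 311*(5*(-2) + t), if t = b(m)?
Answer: -1244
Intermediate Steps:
m = 8
t = 6
311*(5*(-2) + t) = 311*(5*(-2) + 6) = 311*(-10 + 6) = 311*(-4) = -1244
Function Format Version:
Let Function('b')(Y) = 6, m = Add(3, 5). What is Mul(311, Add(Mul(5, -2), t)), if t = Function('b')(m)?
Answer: -1244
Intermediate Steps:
m = 8
t = 6
Mul(311, Add(Mul(5, -2), t)) = Mul(311, Add(Mul(5, -2), 6)) = Mul(311, Add(-10, 6)) = Mul(311, -4) = -1244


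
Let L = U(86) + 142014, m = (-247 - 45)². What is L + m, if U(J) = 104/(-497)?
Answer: 112957062/497 ≈ 2.2728e+5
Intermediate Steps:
U(J) = -104/497 (U(J) = 104*(-1/497) = -104/497)
m = 85264 (m = (-292)² = 85264)
L = 70580854/497 (L = -104/497 + 142014 = 70580854/497 ≈ 1.4201e+5)
L + m = 70580854/497 + 85264 = 112957062/497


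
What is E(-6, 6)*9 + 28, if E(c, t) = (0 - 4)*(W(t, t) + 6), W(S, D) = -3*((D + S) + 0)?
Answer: 1108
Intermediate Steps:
W(S, D) = -3*D - 3*S (W(S, D) = -3*(D + S) = -3*D - 3*S)
E(c, t) = -24 + 24*t (E(c, t) = (0 - 4)*((-3*t - 3*t) + 6) = -4*(-6*t + 6) = -4*(6 - 6*t) = -24 + 24*t)
E(-6, 6)*9 + 28 = (-24 + 24*6)*9 + 28 = (-24 + 144)*9 + 28 = 120*9 + 28 = 1080 + 28 = 1108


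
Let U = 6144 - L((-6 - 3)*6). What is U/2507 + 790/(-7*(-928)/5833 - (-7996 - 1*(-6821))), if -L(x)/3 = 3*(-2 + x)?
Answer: 50244359930/17198699397 ≈ 2.9214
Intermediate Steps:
L(x) = 18 - 9*x (L(x) = -9*(-2 + x) = -3*(-6 + 3*x) = 18 - 9*x)
U = 5640 (U = 6144 - (18 - 9*(-6 - 3)*6) = 6144 - (18 - (-81)*6) = 6144 - (18 - 9*(-54)) = 6144 - (18 + 486) = 6144 - 1*504 = 6144 - 504 = 5640)
U/2507 + 790/(-7*(-928)/5833 - (-7996 - 1*(-6821))) = 5640/2507 + 790/(-7*(-928)/5833 - (-7996 - 1*(-6821))) = 5640*(1/2507) + 790/(6496*(1/5833) - (-7996 + 6821)) = 5640/2507 + 790/(6496/5833 - 1*(-1175)) = 5640/2507 + 790/(6496/5833 + 1175) = 5640/2507 + 790/(6860271/5833) = 5640/2507 + 790*(5833/6860271) = 5640/2507 + 4608070/6860271 = 50244359930/17198699397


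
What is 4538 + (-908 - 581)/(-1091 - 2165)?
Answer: 14777217/3256 ≈ 4538.5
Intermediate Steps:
4538 + (-908 - 581)/(-1091 - 2165) = 4538 - 1489/(-3256) = 4538 - 1489*(-1/3256) = 4538 + 1489/3256 = 14777217/3256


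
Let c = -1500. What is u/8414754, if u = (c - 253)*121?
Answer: -212113/8414754 ≈ -0.025207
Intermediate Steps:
u = -212113 (u = (-1500 - 253)*121 = -1753*121 = -212113)
u/8414754 = -212113/8414754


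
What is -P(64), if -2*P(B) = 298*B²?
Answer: 610304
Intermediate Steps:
P(B) = -149*B²
-P(64) = -(-149)*64² = -(-149)*4096 = -1*(-610304) = 610304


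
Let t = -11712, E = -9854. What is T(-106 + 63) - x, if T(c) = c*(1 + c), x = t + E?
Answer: 23372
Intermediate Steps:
x = -21566 (x = -11712 - 9854 = -21566)
T(-106 + 63) - x = (-106 + 63)*(1 + (-106 + 63)) - 1*(-21566) = -43*(1 - 43) + 21566 = -43*(-42) + 21566 = 1806 + 21566 = 23372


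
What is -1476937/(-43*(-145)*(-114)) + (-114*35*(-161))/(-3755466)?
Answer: 94258931473/49432364410 ≈ 1.9068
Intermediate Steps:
-1476937/(-43*(-145)*(-114)) + (-114*35*(-161))/(-3755466) = -1476937/(6235*(-114)) - 3990*(-161)*(-1/3755466) = -1476937/(-710790) + 642390*(-1/3755466) = -1476937*(-1/710790) - 107065/625911 = 1476937/710790 - 107065/625911 = 94258931473/49432364410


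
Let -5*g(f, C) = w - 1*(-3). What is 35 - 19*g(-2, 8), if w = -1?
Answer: 213/5 ≈ 42.600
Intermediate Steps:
g(f, C) = -2/5 (g(f, C) = -(-1 - 1*(-3))/5 = -(-1 + 3)/5 = -1/5*2 = -2/5)
35 - 19*g(-2, 8) = 35 - 19*(-2/5) = 35 + 38/5 = 213/5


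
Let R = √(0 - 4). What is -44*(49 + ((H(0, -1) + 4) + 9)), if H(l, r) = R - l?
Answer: -2728 - 88*I ≈ -2728.0 - 88.0*I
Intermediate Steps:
R = 2*I (R = √(-4) = 2*I ≈ 2.0*I)
H(l, r) = -l + 2*I (H(l, r) = 2*I - l = -l + 2*I)
-44*(49 + ((H(0, -1) + 4) + 9)) = -44*(49 + (((-1*0 + 2*I) + 4) + 9)) = -44*(49 + (((0 + 2*I) + 4) + 9)) = -44*(49 + ((2*I + 4) + 9)) = -44*(49 + ((4 + 2*I) + 9)) = -44*(49 + (13 + 2*I)) = -44*(62 + 2*I) = -2728 - 88*I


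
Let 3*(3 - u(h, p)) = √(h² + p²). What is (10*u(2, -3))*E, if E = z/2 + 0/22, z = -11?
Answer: -165 + 55*√13/3 ≈ -98.898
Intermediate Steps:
u(h, p) = 3 - √(h² + p²)/3
E = -11/2 (E = -11/2 + 0/22 = -11*½ + 0*(1/22) = -11/2 + 0 = -11/2 ≈ -5.5000)
(10*u(2, -3))*E = (10*(3 - √(2² + (-3)²)/3))*(-11/2) = (10*(3 - √(4 + 9)/3))*(-11/2) = (10*(3 - √13/3))*(-11/2) = (30 - 10*√13/3)*(-11/2) = -165 + 55*√13/3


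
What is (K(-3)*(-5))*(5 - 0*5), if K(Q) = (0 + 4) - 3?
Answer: -25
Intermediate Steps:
K(Q) = 1 (K(Q) = 4 - 3 = 1)
(K(-3)*(-5))*(5 - 0*5) = (1*(-5))*(5 - 0*5) = -5*(5 - 1*0) = -5*(5 + 0) = -5*5 = -25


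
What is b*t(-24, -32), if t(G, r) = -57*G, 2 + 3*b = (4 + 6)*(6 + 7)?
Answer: 58368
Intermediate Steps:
b = 128/3 (b = -⅔ + ((4 + 6)*(6 + 7))/3 = -⅔ + (10*13)/3 = -⅔ + (⅓)*130 = -⅔ + 130/3 = 128/3 ≈ 42.667)
b*t(-24, -32) = 128*(-57*(-24))/3 = (128/3)*1368 = 58368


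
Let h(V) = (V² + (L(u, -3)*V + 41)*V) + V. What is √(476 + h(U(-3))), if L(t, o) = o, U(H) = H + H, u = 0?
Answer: 2*√38 ≈ 12.329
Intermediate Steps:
U(H) = 2*H
h(V) = V + V² + V*(41 - 3*V) (h(V) = (V² + (-3*V + 41)*V) + V = (V² + (41 - 3*V)*V) + V = (V² + V*(41 - 3*V)) + V = V + V² + V*(41 - 3*V))
√(476 + h(U(-3))) = √(476 + 2*(2*(-3))*(21 - 2*(-3))) = √(476 + 2*(-6)*(21 - 1*(-6))) = √(476 + 2*(-6)*(21 + 6)) = √(476 + 2*(-6)*27) = √(476 - 324) = √152 = 2*√38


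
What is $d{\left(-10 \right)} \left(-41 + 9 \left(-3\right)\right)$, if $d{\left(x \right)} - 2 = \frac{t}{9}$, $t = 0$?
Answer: $-136$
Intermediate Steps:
$d{\left(x \right)} = 2$ ($d{\left(x \right)} = 2 + \frac{0}{9} = 2 + 0 \cdot \frac{1}{9} = 2 + 0 = 2$)
$d{\left(-10 \right)} \left(-41 + 9 \left(-3\right)\right) = 2 \left(-41 + 9 \left(-3\right)\right) = 2 \left(-41 - 27\right) = 2 \left(-68\right) = -136$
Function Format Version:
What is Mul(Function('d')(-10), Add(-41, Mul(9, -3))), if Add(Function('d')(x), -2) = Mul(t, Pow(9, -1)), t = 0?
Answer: -136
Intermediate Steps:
Function('d')(x) = 2 (Function('d')(x) = Add(2, Mul(0, Pow(9, -1))) = Add(2, Mul(0, Rational(1, 9))) = Add(2, 0) = 2)
Mul(Function('d')(-10), Add(-41, Mul(9, -3))) = Mul(2, Add(-41, Mul(9, -3))) = Mul(2, Add(-41, -27)) = Mul(2, -68) = -136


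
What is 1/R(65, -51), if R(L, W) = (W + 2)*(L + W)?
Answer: -1/686 ≈ -0.0014577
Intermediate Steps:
R(L, W) = (2 + W)*(L + W)
1/R(65, -51) = 1/((-51)**2 + 2*65 + 2*(-51) + 65*(-51)) = 1/(2601 + 130 - 102 - 3315) = 1/(-686) = -1/686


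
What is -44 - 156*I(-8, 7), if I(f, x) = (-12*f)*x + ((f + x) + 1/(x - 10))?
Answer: -104668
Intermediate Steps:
I(f, x) = f + x + 1/(-10 + x) - 12*f*x (I(f, x) = -12*f*x + ((f + x) + 1/(-10 + x)) = -12*f*x + (f + x + 1/(-10 + x)) = f + x + 1/(-10 + x) - 12*f*x)
-44 - 156*I(-8, 7) = -44 - 156*(1 + 7² - 10*(-8) - 10*7 - 12*(-8)*7² + 121*(-8)*7)/(-10 + 7) = -44 - 156*(1 + 49 + 80 - 70 - 12*(-8)*49 - 6776)/(-3) = -44 - (-52)*(1 + 49 + 80 - 70 + 4704 - 6776) = -44 - (-52)*(-2012) = -44 - 156*2012/3 = -44 - 104624 = -104668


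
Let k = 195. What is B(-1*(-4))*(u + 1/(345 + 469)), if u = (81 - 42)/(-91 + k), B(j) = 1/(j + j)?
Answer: 1225/26048 ≈ 0.047029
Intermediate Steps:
B(j) = 1/(2*j)
u = 3/8 (u = (81 - 42)/(-91 + 195) = 39/104 = 39*(1/104) = 3/8 ≈ 0.37500)
B(-1*(-4))*(u + 1/(345 + 469)) = (1/(2*((-1*(-4)))))*(3/8 + 1/(345 + 469)) = ((1/2)/4)*(3/8 + 1/814) = ((1/2)*(1/4))*(3/8 + 1/814) = (1/8)*(1225/3256) = 1225/26048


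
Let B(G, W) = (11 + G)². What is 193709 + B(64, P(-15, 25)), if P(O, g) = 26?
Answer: 199334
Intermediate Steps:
193709 + B(64, P(-15, 25)) = 193709 + (11 + 64)² = 193709 + 75² = 193709 + 5625 = 199334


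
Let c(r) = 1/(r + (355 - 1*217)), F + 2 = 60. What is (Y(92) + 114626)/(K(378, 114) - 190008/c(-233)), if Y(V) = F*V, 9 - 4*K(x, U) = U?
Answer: 479848/72202935 ≈ 0.0066458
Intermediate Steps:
F = 58 (F = -2 + 60 = 58)
K(x, U) = 9/4 - U/4
Y(V) = 58*V
c(r) = 1/(138 + r) (c(r) = 1/(r + (355 - 217)) = 1/(r + 138) = 1/(138 + r))
(Y(92) + 114626)/(K(378, 114) - 190008/c(-233)) = (58*92 + 114626)/((9/4 - ¼*114) - 190008/(1/(138 - 233))) = (5336 + 114626)/((9/4 - 57/2) - 190008/(1/(-95))) = 119962/(-105/4 - 190008/(-1/95)) = 119962/(-105/4 - 190008*(-95)) = 119962/(-105/4 + 18050760) = 119962/(72202935/4) = 119962*(4/72202935) = 479848/72202935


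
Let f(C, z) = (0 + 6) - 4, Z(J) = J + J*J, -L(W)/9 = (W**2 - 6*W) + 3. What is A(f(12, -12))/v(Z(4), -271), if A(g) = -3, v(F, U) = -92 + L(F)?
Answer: 3/2639 ≈ 0.0011368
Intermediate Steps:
L(W) = -27 - 9*W**2 + 54*W (L(W) = -9*((W**2 - 6*W) + 3) = -9*(3 + W**2 - 6*W) = -27 - 9*W**2 + 54*W)
Z(J) = J + J**2
f(C, z) = 2 (f(C, z) = 6 - 4 = 2)
v(F, U) = -119 - 9*F**2 + 54*F (v(F, U) = -92 + (-27 - 9*F**2 + 54*F) = -119 - 9*F**2 + 54*F)
A(f(12, -12))/v(Z(4), -271) = -3/(-119 - 9*16*(1 + 4)**2 + 54*(4*(1 + 4))) = -3/(-119 - 9*(4*5)**2 + 54*(4*5)) = -3/(-119 - 9*20**2 + 54*20) = -3/(-119 - 9*400 + 1080) = -3/(-119 - 3600 + 1080) = -3/(-2639) = -3*(-1/2639) = 3/2639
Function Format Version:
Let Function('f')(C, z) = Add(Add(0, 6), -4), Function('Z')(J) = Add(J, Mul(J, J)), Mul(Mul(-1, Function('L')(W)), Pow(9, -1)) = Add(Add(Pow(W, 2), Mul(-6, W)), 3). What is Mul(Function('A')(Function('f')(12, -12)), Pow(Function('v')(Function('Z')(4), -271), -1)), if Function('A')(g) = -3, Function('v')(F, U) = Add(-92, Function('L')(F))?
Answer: Rational(3, 2639) ≈ 0.0011368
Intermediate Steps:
Function('L')(W) = Add(-27, Mul(-9, Pow(W, 2)), Mul(54, W)) (Function('L')(W) = Mul(-9, Add(Add(Pow(W, 2), Mul(-6, W)), 3)) = Mul(-9, Add(3, Pow(W, 2), Mul(-6, W))) = Add(-27, Mul(-9, Pow(W, 2)), Mul(54, W)))
Function('Z')(J) = Add(J, Pow(J, 2))
Function('f')(C, z) = 2 (Function('f')(C, z) = Add(6, -4) = 2)
Function('v')(F, U) = Add(-119, Mul(-9, Pow(F, 2)), Mul(54, F)) (Function('v')(F, U) = Add(-92, Add(-27, Mul(-9, Pow(F, 2)), Mul(54, F))) = Add(-119, Mul(-9, Pow(F, 2)), Mul(54, F)))
Mul(Function('A')(Function('f')(12, -12)), Pow(Function('v')(Function('Z')(4), -271), -1)) = Mul(-3, Pow(Add(-119, Mul(-9, Pow(Mul(4, Add(1, 4)), 2)), Mul(54, Mul(4, Add(1, 4)))), -1)) = Mul(-3, Pow(Add(-119, Mul(-9, Pow(Mul(4, 5), 2)), Mul(54, Mul(4, 5))), -1)) = Mul(-3, Pow(Add(-119, Mul(-9, Pow(20, 2)), Mul(54, 20)), -1)) = Mul(-3, Pow(Add(-119, Mul(-9, 400), 1080), -1)) = Mul(-3, Pow(Add(-119, -3600, 1080), -1)) = Mul(-3, Pow(-2639, -1)) = Mul(-3, Rational(-1, 2639)) = Rational(3, 2639)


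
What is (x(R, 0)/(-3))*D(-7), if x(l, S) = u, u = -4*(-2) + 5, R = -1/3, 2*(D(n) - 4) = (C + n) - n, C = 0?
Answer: -52/3 ≈ -17.333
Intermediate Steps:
D(n) = 4 (D(n) = 4 + ((0 + n) - n)/2 = 4 + (n - n)/2 = 4 + (½)*0 = 4 + 0 = 4)
R = -⅓ (R = -1*⅓ = -⅓ ≈ -0.33333)
u = 13 (u = 8 + 5 = 13)
x(l, S) = 13
(x(R, 0)/(-3))*D(-7) = (13/(-3))*4 = (13*(-⅓))*4 = -13/3*4 = -52/3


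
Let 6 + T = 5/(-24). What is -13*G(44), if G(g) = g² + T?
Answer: -602095/24 ≈ -25087.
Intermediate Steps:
T = -149/24 (T = -6 + 5/(-24) = -6 + 5*(-1/24) = -6 - 5/24 = -149/24 ≈ -6.2083)
G(g) = -149/24 + g² (G(g) = g² - 149/24 = -149/24 + g²)
-13*G(44) = -13*(-149/24 + 44²) = -13*(-149/24 + 1936) = -13*46315/24 = -602095/24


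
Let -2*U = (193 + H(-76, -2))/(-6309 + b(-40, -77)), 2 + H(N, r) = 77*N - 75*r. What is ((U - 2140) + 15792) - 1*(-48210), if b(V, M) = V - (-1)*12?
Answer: 784033477/12674 ≈ 61862.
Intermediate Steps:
b(V, M) = 12 + V (b(V, M) = V - 1*(-12) = V + 12 = 12 + V)
H(N, r) = -2 - 75*r + 77*N (H(N, r) = -2 + (77*N - 75*r) = -2 + (-75*r + 77*N) = -2 - 75*r + 77*N)
U = -5511/12674 (U = -(193 + (-2 - 75*(-2) + 77*(-76)))/(2*(-6309 + (12 - 40))) = -(193 + (-2 + 150 - 5852))/(2*(-6309 - 28)) = -(193 - 5704)/(2*(-6337)) = -(-5511)*(-1)/(2*6337) = -½*5511/6337 = -5511/12674 ≈ -0.43483)
((U - 2140) + 15792) - 1*(-48210) = ((-5511/12674 - 2140) + 15792) - 1*(-48210) = (-27127871/12674 + 15792) + 48210 = 173019937/12674 + 48210 = 784033477/12674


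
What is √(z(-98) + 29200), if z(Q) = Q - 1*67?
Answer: √29035 ≈ 170.40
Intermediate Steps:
z(Q) = -67 + Q (z(Q) = Q - 67 = -67 + Q)
√(z(-98) + 29200) = √((-67 - 98) + 29200) = √(-165 + 29200) = √29035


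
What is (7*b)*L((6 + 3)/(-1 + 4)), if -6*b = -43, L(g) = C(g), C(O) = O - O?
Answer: 0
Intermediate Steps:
C(O) = 0
L(g) = 0
b = 43/6 (b = -⅙*(-43) = 43/6 ≈ 7.1667)
(7*b)*L((6 + 3)/(-1 + 4)) = (7*(43/6))*0 = (301/6)*0 = 0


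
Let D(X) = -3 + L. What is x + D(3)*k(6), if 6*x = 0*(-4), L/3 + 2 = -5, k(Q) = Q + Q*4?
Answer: -720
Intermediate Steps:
k(Q) = 5*Q (k(Q) = Q + 4*Q = 5*Q)
L = -21 (L = -6 + 3*(-5) = -6 - 15 = -21)
D(X) = -24 (D(X) = -3 - 21 = -24)
x = 0 (x = (0*(-4))/6 = (1/6)*0 = 0)
x + D(3)*k(6) = 0 - 120*6 = 0 - 24*30 = 0 - 720 = -720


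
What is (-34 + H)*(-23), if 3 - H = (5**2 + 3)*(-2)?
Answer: -575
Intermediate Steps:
H = 59 (H = 3 - (5**2 + 3)*(-2) = 3 - (25 + 3)*(-2) = 3 - 28*(-2) = 3 - 1*(-56) = 3 + 56 = 59)
(-34 + H)*(-23) = (-34 + 59)*(-23) = 25*(-23) = -575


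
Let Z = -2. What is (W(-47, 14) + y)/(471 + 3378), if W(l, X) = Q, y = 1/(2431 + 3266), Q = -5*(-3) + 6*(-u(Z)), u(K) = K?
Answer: 153820/21927753 ≈ 0.0070149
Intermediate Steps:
Q = 27 (Q = -5*(-3) + 6*(-1*(-2)) = 15 + 6*2 = 15 + 12 = 27)
y = 1/5697 ≈ 0.00017553
W(l, X) = 27
(W(-47, 14) + y)/(471 + 3378) = (27 + 1/5697)/(471 + 3378) = (153820/5697)/3849 = (153820/5697)*(1/3849) = 153820/21927753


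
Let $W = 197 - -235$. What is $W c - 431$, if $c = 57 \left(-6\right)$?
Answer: $-148175$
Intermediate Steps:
$W = 432$ ($W = 197 + 235 = 432$)
$c = -342$
$W c - 431 = 432 \left(-342\right) - 431 = -147744 - 431 = -148175$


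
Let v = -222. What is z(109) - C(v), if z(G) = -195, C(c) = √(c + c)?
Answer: -195 - 2*I*√111 ≈ -195.0 - 21.071*I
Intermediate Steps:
C(c) = √2*√c (C(c) = √(2*c) = √2*√c)
z(109) - C(v) = -195 - √2*√(-222) = -195 - √2*I*√222 = -195 - 2*I*√111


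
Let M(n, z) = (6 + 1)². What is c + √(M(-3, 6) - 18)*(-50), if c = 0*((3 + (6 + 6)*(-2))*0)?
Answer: -50*√31 ≈ -278.39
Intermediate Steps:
c = 0 (c = 0*((3 + 12*(-2))*0) = 0*((3 - 24)*0) = 0*(-21*0) = 0*0 = 0)
M(n, z) = 49 (M(n, z) = 7² = 49)
c + √(M(-3, 6) - 18)*(-50) = 0 + √(49 - 18)*(-50) = 0 + √31*(-50) = 0 - 50*√31 = -50*√31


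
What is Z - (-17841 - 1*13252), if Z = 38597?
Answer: 69690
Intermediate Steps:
Z - (-17841 - 1*13252) = 38597 - (-17841 - 1*13252) = 38597 - (-17841 - 13252) = 38597 - 1*(-31093) = 38597 + 31093 = 69690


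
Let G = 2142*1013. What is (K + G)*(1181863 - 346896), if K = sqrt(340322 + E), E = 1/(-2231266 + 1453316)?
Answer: 1811749805082 + 5844769*sqrt(168134681833818)/155590 ≈ 1.8122e+12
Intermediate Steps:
G = 2169846
E = -1/777950 (E = 1/(-777950) = -1/777950 ≈ -1.2854e-6)
K = 7*sqrt(168134681833818)/155590 (K = sqrt(340322 - 1/777950) = sqrt(264753499899/777950) = 7*sqrt(168134681833818)/155590 ≈ 583.37)
(K + G)*(1181863 - 346896) = (7*sqrt(168134681833818)/155590 + 2169846)*(1181863 - 346896) = (2169846 + 7*sqrt(168134681833818)/155590)*834967 = 1811749805082 + 5844769*sqrt(168134681833818)/155590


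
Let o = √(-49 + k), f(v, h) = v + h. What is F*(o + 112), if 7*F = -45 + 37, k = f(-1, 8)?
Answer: -128 - 8*I*√42/7 ≈ -128.0 - 7.4066*I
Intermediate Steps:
f(v, h) = h + v
k = 7 (k = 8 - 1 = 7)
F = -8/7 (F = (-45 + 37)/7 = (⅐)*(-8) = -8/7 ≈ -1.1429)
o = I*√42 (o = √(-49 + 7) = √(-42) = I*√42 ≈ 6.4807*I)
F*(o + 112) = -8*(I*√42 + 112)/7 = -8*(112 + I*√42)/7 = -128 - 8*I*√42/7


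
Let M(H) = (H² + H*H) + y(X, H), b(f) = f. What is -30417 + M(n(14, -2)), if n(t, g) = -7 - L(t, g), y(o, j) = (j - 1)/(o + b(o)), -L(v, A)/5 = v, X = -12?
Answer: -269779/12 ≈ -22482.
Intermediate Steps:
L(v, A) = -5*v
y(o, j) = (-1 + j)/(2*o) (y(o, j) = (j - 1)/(o + o) = (-1 + j)/((2*o)) = (-1 + j)*(1/(2*o)) = (-1 + j)/(2*o))
n(t, g) = -7 + 5*t (n(t, g) = -7 - (-5)*t = -7 + 5*t)
M(H) = 1/24 + 2*H² - H/24 (M(H) = (H² + H*H) + (½)*(-1 + H)/(-12) = (H² + H²) + (½)*(-1/12)*(-1 + H) = 2*H² + (1/24 - H/24) = 1/24 + 2*H² - H/24)
-30417 + M(n(14, -2)) = -30417 + (1/24 + 2*(-7 + 5*14)² - (-7 + 5*14)/24) = -30417 + (1/24 + 2*(-7 + 70)² - (-7 + 70)/24) = -30417 + (1/24 + 2*63² - 1/24*63) = -30417 + (1/24 + 2*3969 - 21/8) = -30417 + (1/24 + 7938 - 21/8) = -30417 + 95225/12 = -269779/12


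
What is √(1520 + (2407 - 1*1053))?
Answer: √2874 ≈ 53.610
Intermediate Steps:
√(1520 + (2407 - 1*1053)) = √(1520 + (2407 - 1053)) = √(1520 + 1354) = √2874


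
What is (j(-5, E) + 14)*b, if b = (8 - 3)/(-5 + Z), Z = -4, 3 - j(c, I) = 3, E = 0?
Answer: -70/9 ≈ -7.7778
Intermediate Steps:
j(c, I) = 0 (j(c, I) = 3 - 1*3 = 3 - 3 = 0)
b = -5/9 (b = (8 - 3)/(-5 - 4) = 5/(-9) = 5*(-1/9) = -5/9 ≈ -0.55556)
(j(-5, E) + 14)*b = (0 + 14)*(-5/9) = 14*(-5/9) = -70/9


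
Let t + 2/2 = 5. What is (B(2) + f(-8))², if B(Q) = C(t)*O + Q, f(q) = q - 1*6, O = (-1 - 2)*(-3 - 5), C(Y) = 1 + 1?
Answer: 1296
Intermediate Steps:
t = 4 (t = -1 + 5 = 4)
C(Y) = 2
O = 24 (O = -3*(-8) = 24)
f(q) = -6 + q (f(q) = q - 6 = -6 + q)
B(Q) = 48 + Q (B(Q) = 2*24 + Q = 48 + Q)
(B(2) + f(-8))² = ((48 + 2) + (-6 - 8))² = (50 - 14)² = 36² = 1296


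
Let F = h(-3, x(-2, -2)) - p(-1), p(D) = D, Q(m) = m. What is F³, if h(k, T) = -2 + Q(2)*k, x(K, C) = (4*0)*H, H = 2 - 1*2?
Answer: -343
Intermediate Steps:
H = 0 (H = 2 - 2 = 0)
x(K, C) = 0 (x(K, C) = (4*0)*0 = 0*0 = 0)
h(k, T) = -2 + 2*k
F = -7 (F = (-2 + 2*(-3)) - 1*(-1) = (-2 - 6) + 1 = -8 + 1 = -7)
F³ = (-7)³ = -343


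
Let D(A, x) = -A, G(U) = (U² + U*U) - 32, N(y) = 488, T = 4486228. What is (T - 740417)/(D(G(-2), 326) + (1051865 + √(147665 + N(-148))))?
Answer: 3940177386979/1106470320168 - 3745811*√148153/1106470320168 ≈ 3.5597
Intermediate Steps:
G(U) = -32 + 2*U² (G(U) = (U² + U²) - 32 = 2*U² - 32 = -32 + 2*U²)
(T - 740417)/(D(G(-2), 326) + (1051865 + √(147665 + N(-148)))) = (4486228 - 740417)/(-(-32 + 2*(-2)²) + (1051865 + √(147665 + 488))) = 3745811/(-(-32 + 2*4) + (1051865 + √148153)) = 3745811/(-(-32 + 8) + (1051865 + √148153)) = 3745811/(-1*(-24) + (1051865 + √148153)) = 3745811/(24 + (1051865 + √148153)) = 3745811/(1051889 + √148153)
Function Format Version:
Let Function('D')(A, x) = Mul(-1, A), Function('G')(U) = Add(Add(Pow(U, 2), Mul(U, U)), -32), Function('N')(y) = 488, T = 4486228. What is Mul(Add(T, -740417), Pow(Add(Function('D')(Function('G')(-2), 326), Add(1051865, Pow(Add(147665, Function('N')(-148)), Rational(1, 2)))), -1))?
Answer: Add(Rational(3940177386979, 1106470320168), Mul(Rational(-3745811, 1106470320168), Pow(148153, Rational(1, 2)))) ≈ 3.5597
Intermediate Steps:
Function('G')(U) = Add(-32, Mul(2, Pow(U, 2))) (Function('G')(U) = Add(Add(Pow(U, 2), Pow(U, 2)), -32) = Add(Mul(2, Pow(U, 2)), -32) = Add(-32, Mul(2, Pow(U, 2))))
Mul(Add(T, -740417), Pow(Add(Function('D')(Function('G')(-2), 326), Add(1051865, Pow(Add(147665, Function('N')(-148)), Rational(1, 2)))), -1)) = Mul(Add(4486228, -740417), Pow(Add(Mul(-1, Add(-32, Mul(2, Pow(-2, 2)))), Add(1051865, Pow(Add(147665, 488), Rational(1, 2)))), -1)) = Mul(3745811, Pow(Add(Mul(-1, Add(-32, Mul(2, 4))), Add(1051865, Pow(148153, Rational(1, 2)))), -1)) = Mul(3745811, Pow(Add(Mul(-1, Add(-32, 8)), Add(1051865, Pow(148153, Rational(1, 2)))), -1)) = Mul(3745811, Pow(Add(Mul(-1, -24), Add(1051865, Pow(148153, Rational(1, 2)))), -1)) = Mul(3745811, Pow(Add(24, Add(1051865, Pow(148153, Rational(1, 2)))), -1)) = Mul(3745811, Pow(Add(1051889, Pow(148153, Rational(1, 2))), -1))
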